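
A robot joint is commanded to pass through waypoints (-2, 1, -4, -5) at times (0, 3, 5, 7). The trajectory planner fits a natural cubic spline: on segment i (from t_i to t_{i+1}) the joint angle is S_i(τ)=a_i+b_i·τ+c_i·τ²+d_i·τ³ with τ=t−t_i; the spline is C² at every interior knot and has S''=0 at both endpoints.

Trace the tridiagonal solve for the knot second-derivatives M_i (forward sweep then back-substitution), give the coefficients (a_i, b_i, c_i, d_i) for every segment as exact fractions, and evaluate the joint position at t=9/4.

Δ: Δ0=1, Δ1=-5/2, Δ2=-1/2
row 1: diag=10, rhs=-21; c'=1/5, d'=-21/10
row 2: denom=8−2·1/5=38/5; d'=(12−2·-21/10)/(38/5)=81/38
back: M2=81/38
back: M1=-21/10−1/5·81/38=-48/19
M: M0=0, M1=-48/19, M2=81/38, M3=0
seg 0: a=-2, c=M0/2=0, d=(M1−M0)/(6·3)=-8/57, b=Δ0−h0·(2M0+M1)/6=43/19
seg 1: a=1, c=M1/2=-24/19, d=(M2−M1)/(6·2)=59/152, b=Δ1−h1·(2M1+M2)/6=-29/19
seg 2: a=-4, c=M2/2=81/76, d=(M3−M2)/(6·2)=-27/152, b=Δ2−h2·(2M2+M3)/6=-73/38
t_q=9/4 → seg 0, τ=9/4; S=-2+43/19·τ+0·τ²+-8/57·τ³=227/152

  seg 0: a=-2 b=43/19 c=0 d=-8/57
  seg 1: a=1 b=-29/19 c=-24/19 d=59/152
  seg 2: a=-4 b=-73/38 c=81/76 d=-27/152
S(9/4) = 227/152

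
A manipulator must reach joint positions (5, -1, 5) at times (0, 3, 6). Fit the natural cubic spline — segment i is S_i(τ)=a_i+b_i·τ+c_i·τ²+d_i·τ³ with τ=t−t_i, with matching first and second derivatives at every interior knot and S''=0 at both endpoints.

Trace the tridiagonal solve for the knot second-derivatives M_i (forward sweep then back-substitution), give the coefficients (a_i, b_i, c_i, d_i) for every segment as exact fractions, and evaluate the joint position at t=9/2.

  seg 0: a=5 b=-3 c=0 d=1/9
  seg 1: a=-1 b=0 c=1 d=-1/9
S(9/2) = 7/8

Δ: Δ0=-2, Δ1=2
row 1: diag=12, rhs=24; c'=1/4, d'=2
back: M1=2
M: M0=0, M1=2, M2=0
seg 0: a=5, c=M0/2=0, d=(M1−M0)/(6·3)=1/9, b=Δ0−h0·(2M0+M1)/6=-3
seg 1: a=-1, c=M1/2=1, d=(M2−M1)/(6·3)=-1/9, b=Δ1−h1·(2M1+M2)/6=0
t_q=9/2 → seg 1, τ=3/2; S=-1+0·τ+1·τ²+-1/9·τ³=7/8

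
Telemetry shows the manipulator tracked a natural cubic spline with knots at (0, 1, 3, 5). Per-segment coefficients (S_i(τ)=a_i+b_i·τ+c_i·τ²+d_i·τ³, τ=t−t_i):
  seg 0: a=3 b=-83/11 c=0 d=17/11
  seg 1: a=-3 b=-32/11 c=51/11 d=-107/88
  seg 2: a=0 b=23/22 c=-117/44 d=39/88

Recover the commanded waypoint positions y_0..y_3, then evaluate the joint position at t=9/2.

y_0=3 y_1=-3 y_2=0 y_3=-5
S(9/2) = -2055/704

y_0 = S_0(0) = a_0 = 3
y_1 = S_1(0) = a_1 = -3
y_2 = S_2(0) = a_2 = 0
y_3 = S_2(2) = -5
t_q=9/2 is in segment 2 (τ=3/2); S_2(τ)=-2055/704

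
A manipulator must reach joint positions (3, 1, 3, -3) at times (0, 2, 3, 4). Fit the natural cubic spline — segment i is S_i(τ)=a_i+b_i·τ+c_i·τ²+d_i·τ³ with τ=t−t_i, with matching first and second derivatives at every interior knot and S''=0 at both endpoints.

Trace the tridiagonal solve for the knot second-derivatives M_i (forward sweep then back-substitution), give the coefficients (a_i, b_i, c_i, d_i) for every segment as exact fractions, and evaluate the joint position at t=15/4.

  seg 0: a=3 b=-63/23 c=0 d=10/23
  seg 1: a=1 b=57/23 c=60/23 d=-71/23
  seg 2: a=3 b=-36/23 c=-153/23 d=51/23
S(15/4) = -1443/1472

Δ: Δ0=-1, Δ1=2, Δ2=-6
row 1: diag=6, rhs=18; c'=1/6, d'=3
row 2: denom=4−1·1/6=23/6; d'=(-48−1·3)/(23/6)=-306/23
back: M2=-306/23
back: M1=3−1/6·-306/23=120/23
M: M0=0, M1=120/23, M2=-306/23, M3=0
seg 0: a=3, c=M0/2=0, d=(M1−M0)/(6·2)=10/23, b=Δ0−h0·(2M0+M1)/6=-63/23
seg 1: a=1, c=M1/2=60/23, d=(M2−M1)/(6·1)=-71/23, b=Δ1−h1·(2M1+M2)/6=57/23
seg 2: a=3, c=M2/2=-153/23, d=(M3−M2)/(6·1)=51/23, b=Δ2−h2·(2M2+M3)/6=-36/23
t_q=15/4 → seg 2, τ=3/4; S=3+-36/23·τ+-153/23·τ²+51/23·τ³=-1443/1472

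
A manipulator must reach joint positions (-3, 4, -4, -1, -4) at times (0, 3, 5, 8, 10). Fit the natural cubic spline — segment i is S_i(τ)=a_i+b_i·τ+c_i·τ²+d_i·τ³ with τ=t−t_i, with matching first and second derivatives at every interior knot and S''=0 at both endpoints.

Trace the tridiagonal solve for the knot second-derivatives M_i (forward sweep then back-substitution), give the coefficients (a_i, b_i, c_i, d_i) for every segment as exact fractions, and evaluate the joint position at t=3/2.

  seg 0: a=-3 b=684/145 c=0 d=-1037/3915
  seg 1: a=4 b=-353/145 c=-1037/435 d=1393/1740
  seg 2: a=-4 b=-1028/435 c=421/174 d=-3389/7830
  seg 3: a=-1 b=407/870 c=-214/145 d=107/435
S(3/2) = 3691/1160

Δ: Δ0=7/3, Δ1=-4, Δ2=1, Δ3=-3/2
row 1: diag=10, rhs=-38; c'=1/5, d'=-19/5
row 2: denom=10−2·1/5=48/5; d'=(30−2·-19/5)/(48/5)=47/12
row 3: denom=10−3·5/16=145/16; d'=(-15−3·47/12)/(145/16)=-428/145
back: M3=-428/145
back: M2=47/12−5/16·-428/145=421/87
back: M1=-19/5−1/5·421/87=-2074/435
M: M0=0, M1=-2074/435, M2=421/87, M3=-428/145, M4=0
seg 0: a=-3, c=M0/2=0, d=(M1−M0)/(6·3)=-1037/3915, b=Δ0−h0·(2M0+M1)/6=684/145
seg 1: a=4, c=M1/2=-1037/435, d=(M2−M1)/(6·2)=1393/1740, b=Δ1−h1·(2M1+M2)/6=-353/145
seg 2: a=-4, c=M2/2=421/174, d=(M3−M2)/(6·3)=-3389/7830, b=Δ2−h2·(2M2+M3)/6=-1028/435
seg 3: a=-1, c=M3/2=-214/145, d=(M4−M3)/(6·2)=107/435, b=Δ3−h3·(2M3+M4)/6=407/870
t_q=3/2 → seg 0, τ=3/2; S=-3+684/145·τ+0·τ²+-1037/3915·τ³=3691/1160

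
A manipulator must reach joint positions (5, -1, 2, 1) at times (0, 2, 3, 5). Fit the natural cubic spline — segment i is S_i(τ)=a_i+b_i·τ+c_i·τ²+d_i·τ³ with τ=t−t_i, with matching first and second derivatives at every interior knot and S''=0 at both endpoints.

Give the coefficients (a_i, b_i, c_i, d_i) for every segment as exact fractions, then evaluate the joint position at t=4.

Δ: Δ0=-3, Δ1=3, Δ2=-1/2
row 1: diag=6, rhs=36; c'=1/6, d'=6
row 2: denom=6−1·1/6=35/6; d'=(-21−1·6)/(35/6)=-162/35
back: M2=-162/35
back: M1=6−1/6·-162/35=237/35
M: M0=0, M1=237/35, M2=-162/35, M3=0
seg 0: a=5, c=M0/2=0, d=(M1−M0)/(6·2)=79/140, b=Δ0−h0·(2M0+M1)/6=-184/35
seg 1: a=-1, c=M1/2=237/70, d=(M2−M1)/(6·1)=-19/10, b=Δ1−h1·(2M1+M2)/6=53/35
seg 2: a=2, c=M2/2=-81/35, d=(M3−M2)/(6·2)=27/70, b=Δ2−h2·(2M2+M3)/6=181/70
t_q=4 → seg 2, τ=1; S=2+181/70·τ+-81/35·τ²+27/70·τ³=93/35

  seg 0: a=5 b=-184/35 c=0 d=79/140
  seg 1: a=-1 b=53/35 c=237/70 d=-19/10
  seg 2: a=2 b=181/70 c=-81/35 d=27/70
S(4) = 93/35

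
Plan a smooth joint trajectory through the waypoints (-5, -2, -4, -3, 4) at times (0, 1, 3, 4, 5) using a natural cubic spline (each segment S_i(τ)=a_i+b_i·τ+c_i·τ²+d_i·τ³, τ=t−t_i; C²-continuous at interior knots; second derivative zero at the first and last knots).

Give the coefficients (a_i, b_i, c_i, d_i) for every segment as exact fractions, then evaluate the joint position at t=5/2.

  seg 0: a=-5 b=231/61 c=0 d=-48/61
  seg 1: a=-2 b=87/61 c=-144/61 d=35/61
  seg 2: a=-4 b=-69/61 c=66/61 d=64/61
  seg 3: a=-3 b=255/61 c=258/61 d=-86/61
S(5/2) = -1579/488

Δ: Δ0=3, Δ1=-1, Δ2=1, Δ3=7
row 1: diag=6, rhs=-24; c'=1/3, d'=-4
row 2: denom=6−2·1/3=16/3; d'=(12−2·-4)/(16/3)=15/4
row 3: denom=4−1·3/16=61/16; d'=(36−1·15/4)/(61/16)=516/61
back: M3=516/61
back: M2=15/4−3/16·516/61=132/61
back: M1=-4−1/3·132/61=-288/61
M: M0=0, M1=-288/61, M2=132/61, M3=516/61, M4=0
seg 0: a=-5, c=M0/2=0, d=(M1−M0)/(6·1)=-48/61, b=Δ0−h0·(2M0+M1)/6=231/61
seg 1: a=-2, c=M1/2=-144/61, d=(M2−M1)/(6·2)=35/61, b=Δ1−h1·(2M1+M2)/6=87/61
seg 2: a=-4, c=M2/2=66/61, d=(M3−M2)/(6·1)=64/61, b=Δ2−h2·(2M2+M3)/6=-69/61
seg 3: a=-3, c=M3/2=258/61, d=(M4−M3)/(6·1)=-86/61, b=Δ3−h3·(2M3+M4)/6=255/61
t_q=5/2 → seg 1, τ=3/2; S=-2+87/61·τ+-144/61·τ²+35/61·τ³=-1579/488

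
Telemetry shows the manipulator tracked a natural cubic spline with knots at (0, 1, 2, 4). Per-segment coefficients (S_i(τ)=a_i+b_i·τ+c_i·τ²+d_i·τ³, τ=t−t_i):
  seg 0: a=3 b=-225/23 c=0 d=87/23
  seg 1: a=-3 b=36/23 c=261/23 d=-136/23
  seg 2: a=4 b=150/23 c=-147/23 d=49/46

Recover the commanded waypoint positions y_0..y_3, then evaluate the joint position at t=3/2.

y_0 = S_0(0) = a_0 = 3
y_1 = S_1(0) = a_1 = -3
y_2 = S_2(0) = a_2 = 4
y_3 = S_2(2) = 0
t_q=3/2 is in segment 1 (τ=1/2); S_1(τ)=-11/92

y_0=3 y_1=-3 y_2=4 y_3=0
S(3/2) = -11/92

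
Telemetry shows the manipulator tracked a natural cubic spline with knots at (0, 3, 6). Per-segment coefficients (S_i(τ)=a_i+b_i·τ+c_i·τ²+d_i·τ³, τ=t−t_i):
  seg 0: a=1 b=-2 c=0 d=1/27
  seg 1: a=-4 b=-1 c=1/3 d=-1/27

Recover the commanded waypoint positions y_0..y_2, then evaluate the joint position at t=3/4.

y_0 = S_0(0) = a_0 = 1
y_1 = S_1(0) = a_1 = -4
y_2 = S_1(3) = -5
t_q=3/4 is in segment 0 (τ=3/4); S_0(τ)=-31/64

y_0=1 y_1=-4 y_2=-5
S(3/4) = -31/64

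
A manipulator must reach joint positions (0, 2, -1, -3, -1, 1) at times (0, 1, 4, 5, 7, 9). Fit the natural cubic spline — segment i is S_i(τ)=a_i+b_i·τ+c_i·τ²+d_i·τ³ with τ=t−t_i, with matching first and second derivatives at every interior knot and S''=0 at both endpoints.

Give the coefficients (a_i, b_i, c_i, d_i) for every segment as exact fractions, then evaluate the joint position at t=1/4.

  seg 0: a=0 b=1385/589 c=0 d=-207/589
  seg 1: a=2 b=764/589 c=-621/589 d=170/1767
  seg 2: a=-1 b=-1432/589 c=-111/589 d=365/589
  seg 3: a=-3 b=-559/589 c=984/589 d=-205/589
  seg 4: a=-1 b=917/589 c=-246/589 d=41/589
S(1/4) = 21953/37696

Δ: Δ0=2, Δ1=-1, Δ2=-2, Δ3=1, Δ4=1
row 1: diag=8, rhs=-18; c'=3/8, d'=-9/4
row 2: denom=8−3·3/8=55/8; d'=(-6−3·-9/4)/(55/8)=6/55
row 3: denom=6−1·8/55=322/55; d'=(18−1·6/55)/(322/55)=492/161
row 4: denom=8−2·55/161=1178/161; d'=(0−2·492/161)/(1178/161)=-492/589
back: M4=-492/589
back: M3=492/161−55/161·-492/589=1968/589
back: M2=6/55−8/55·1968/589=-222/589
back: M1=-9/4−3/8·-222/589=-1242/589
M: M0=0, M1=-1242/589, M2=-222/589, M3=1968/589, M4=-492/589, M5=0
seg 0: a=0, c=M0/2=0, d=(M1−M0)/(6·1)=-207/589, b=Δ0−h0·(2M0+M1)/6=1385/589
seg 1: a=2, c=M1/2=-621/589, d=(M2−M1)/(6·3)=170/1767, b=Δ1−h1·(2M1+M2)/6=764/589
seg 2: a=-1, c=M2/2=-111/589, d=(M3−M2)/(6·1)=365/589, b=Δ2−h2·(2M2+M3)/6=-1432/589
seg 3: a=-3, c=M3/2=984/589, d=(M4−M3)/(6·2)=-205/589, b=Δ3−h3·(2M3+M4)/6=-559/589
seg 4: a=-1, c=M4/2=-246/589, d=(M5−M4)/(6·2)=41/589, b=Δ4−h4·(2M4+M5)/6=917/589
t_q=1/4 → seg 0, τ=1/4; S=0+1385/589·τ+0·τ²+-207/589·τ³=21953/37696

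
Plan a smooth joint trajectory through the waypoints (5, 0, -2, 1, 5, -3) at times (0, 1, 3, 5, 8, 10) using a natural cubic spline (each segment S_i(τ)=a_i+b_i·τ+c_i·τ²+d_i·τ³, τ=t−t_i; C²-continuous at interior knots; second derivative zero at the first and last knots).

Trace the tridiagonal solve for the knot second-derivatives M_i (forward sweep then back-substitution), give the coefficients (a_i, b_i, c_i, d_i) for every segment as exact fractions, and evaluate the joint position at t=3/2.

  seg 0: a=5 b=-63523/11292 c=0 d=7063/11292
  seg 1: a=0 b=-21167/5646 c=7063/3764 d=-1417/5646
  seg 2: a=-2 b=4207/5646 c=1395/3764 d=77/22584
  seg 3: a=1 b=6404/2823 c=368/941 d=-1984/8469
  seg 4: a=5 b=-4828/2823 c=-1616/941 d=808/2823
S(3/2) = -1352/941

Δ: Δ0=-5, Δ1=-1, Δ2=3/2, Δ3=4/3, Δ4=-4
row 1: diag=6, rhs=24; c'=1/3, d'=4
row 2: denom=8−2·1/3=22/3; d'=(15−2·4)/(22/3)=21/22
row 3: denom=10−2·3/11=104/11; d'=(-1−2·21/22)/(104/11)=-4/13
row 4: denom=10−3·33/104=941/104; d'=(-32−3·-4/13)/(941/104)=-3232/941
back: M4=-3232/941
back: M3=-4/13−33/104·-3232/941=736/941
back: M2=21/22−3/11·736/941=1395/1882
back: M1=4−1/3·1395/1882=7063/1882
M: M0=0, M1=7063/1882, M2=1395/1882, M3=736/941, M4=-3232/941, M5=0
seg 0: a=5, c=M0/2=0, d=(M1−M0)/(6·1)=7063/11292, b=Δ0−h0·(2M0+M1)/6=-63523/11292
seg 1: a=0, c=M1/2=7063/3764, d=(M2−M1)/(6·2)=-1417/5646, b=Δ1−h1·(2M1+M2)/6=-21167/5646
seg 2: a=-2, c=M2/2=1395/3764, d=(M3−M2)/(6·2)=77/22584, b=Δ2−h2·(2M2+M3)/6=4207/5646
seg 3: a=1, c=M3/2=368/941, d=(M4−M3)/(6·3)=-1984/8469, b=Δ3−h3·(2M3+M4)/6=6404/2823
seg 4: a=5, c=M4/2=-1616/941, d=(M5−M4)/(6·2)=808/2823, b=Δ4−h4·(2M4+M5)/6=-4828/2823
t_q=3/2 → seg 1, τ=1/2; S=0+-21167/5646·τ+7063/3764·τ²+-1417/5646·τ³=-1352/941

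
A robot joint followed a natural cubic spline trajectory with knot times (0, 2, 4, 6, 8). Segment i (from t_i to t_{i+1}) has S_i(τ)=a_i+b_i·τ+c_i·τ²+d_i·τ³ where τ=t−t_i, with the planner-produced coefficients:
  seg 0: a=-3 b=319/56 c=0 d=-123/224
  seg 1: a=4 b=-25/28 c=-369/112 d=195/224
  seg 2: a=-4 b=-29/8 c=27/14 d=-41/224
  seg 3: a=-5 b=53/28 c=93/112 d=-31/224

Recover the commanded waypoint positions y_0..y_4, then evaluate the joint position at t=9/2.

y_0 = S_0(0) = a_0 = -3
y_1 = S_1(0) = a_1 = 4
y_2 = S_2(0) = a_2 = -4
y_3 = S_3(0) = a_3 = -5
y_4 = S_3(2) = 1
t_q=9/2 is in segment 2 (τ=1/2); S_2(τ)=-9593/1792

y_0=-3 y_1=4 y_2=-4 y_3=-5 y_4=1
S(9/2) = -9593/1792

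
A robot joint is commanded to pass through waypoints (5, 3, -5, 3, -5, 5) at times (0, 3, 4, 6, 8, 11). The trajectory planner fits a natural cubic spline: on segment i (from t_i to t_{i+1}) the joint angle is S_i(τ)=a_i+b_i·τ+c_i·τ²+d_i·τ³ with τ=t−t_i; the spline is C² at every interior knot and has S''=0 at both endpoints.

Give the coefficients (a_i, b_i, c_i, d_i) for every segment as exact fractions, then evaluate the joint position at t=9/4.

  seg 0: a=5 b=2572/813 c=0 d=-346/813
  seg 1: a=3 b=-6770/813 c=-1038/271 d=3380/813
  seg 2: a=-5 b=-2858/813 c=2342/271 d=-3971/1626
  seg 3: a=3 b=1420/813 c=-1629/271 d=2551/1626
  seg 4: a=-5 b=-2822/813 c=922/271 d=-922/2439
S(9/4) = 63049/8672

Δ: Δ0=-2/3, Δ1=-8, Δ2=4, Δ3=-4, Δ4=10/3
row 1: diag=8, rhs=-44; c'=1/8, d'=-11/2
row 2: denom=6−1·1/8=47/8; d'=(72−1·-11/2)/(47/8)=620/47
row 3: denom=8−2·16/47=344/47; d'=(-48−2·620/47)/(344/47)=-437/43
row 4: denom=10−2·47/172=813/86; d'=(44−2·-437/43)/(813/86)=1844/271
back: M4=1844/271
back: M3=-437/43−47/172·1844/271=-3258/271
back: M2=620/47−16/47·-3258/271=4684/271
back: M1=-11/2−1/8·4684/271=-2076/271
M: M0=0, M1=-2076/271, M2=4684/271, M3=-3258/271, M4=1844/271, M5=0
seg 0: a=5, c=M0/2=0, d=(M1−M0)/(6·3)=-346/813, b=Δ0−h0·(2M0+M1)/6=2572/813
seg 1: a=3, c=M1/2=-1038/271, d=(M2−M1)/(6·1)=3380/813, b=Δ1−h1·(2M1+M2)/6=-6770/813
seg 2: a=-5, c=M2/2=2342/271, d=(M3−M2)/(6·2)=-3971/1626, b=Δ2−h2·(2M2+M3)/6=-2858/813
seg 3: a=3, c=M3/2=-1629/271, d=(M4−M3)/(6·2)=2551/1626, b=Δ3−h3·(2M3+M4)/6=1420/813
seg 4: a=-5, c=M4/2=922/271, d=(M5−M4)/(6·3)=-922/2439, b=Δ4−h4·(2M4+M5)/6=-2822/813
t_q=9/4 → seg 0, τ=9/4; S=5+2572/813·τ+0·τ²+-346/813·τ³=63049/8672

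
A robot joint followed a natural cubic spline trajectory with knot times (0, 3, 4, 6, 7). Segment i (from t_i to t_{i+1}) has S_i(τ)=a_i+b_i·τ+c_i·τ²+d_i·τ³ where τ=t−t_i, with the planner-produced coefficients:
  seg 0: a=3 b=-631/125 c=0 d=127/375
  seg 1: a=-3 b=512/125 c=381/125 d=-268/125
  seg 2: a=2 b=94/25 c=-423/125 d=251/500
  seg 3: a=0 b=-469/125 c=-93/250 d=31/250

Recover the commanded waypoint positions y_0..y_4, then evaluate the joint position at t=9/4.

y_0 = S_0(0) = a_0 = 3
y_1 = S_1(0) = a_1 = -3
y_2 = S_2(0) = a_2 = 2
y_3 = S_3(0) = a_3 = 0
y_4 = S_3(1) = -4
t_q=9/4 is in segment 0 (τ=9/4); S_0(τ)=-36003/8000

y_0=3 y_1=-3 y_2=2 y_3=0 y_4=-4
S(9/4) = -36003/8000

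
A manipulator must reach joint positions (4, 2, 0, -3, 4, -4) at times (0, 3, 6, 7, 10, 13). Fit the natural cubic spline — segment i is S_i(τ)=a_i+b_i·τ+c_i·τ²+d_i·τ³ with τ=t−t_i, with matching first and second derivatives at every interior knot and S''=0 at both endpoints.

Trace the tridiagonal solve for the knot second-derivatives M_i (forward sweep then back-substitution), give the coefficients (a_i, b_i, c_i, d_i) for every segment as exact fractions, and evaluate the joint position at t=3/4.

  seg 0: a=4 b=-832/825 c=0 d=94/2475
  seg 1: a=2 b=14/825 c=94/275 d=-94/495
  seg 2: a=0 b=-2524/825 c=-376/275 d=107/75
  seg 3: a=-3 b=-1249/825 c=801/275 d=-269/495
  seg 4: a=4 b=1064/825 c=-544/275 d=544/2475
S(3/4) = 5737/1760

Δ: Δ0=-2/3, Δ1=-2/3, Δ2=-3, Δ3=7/3, Δ4=-8/3
row 1: diag=12, rhs=0; c'=1/4, d'=0
row 2: denom=8−3·1/4=29/4; d'=(-14−3·0)/(29/4)=-56/29
row 3: denom=8−1·4/29=228/29; d'=(32−1·-56/29)/(228/29)=82/19
row 4: denom=12−3·29/76=825/76; d'=(-30−3·82/19)/(825/76)=-1088/275
back: M4=-1088/275
back: M3=82/19−29/76·-1088/275=1602/275
back: M2=-56/29−4/29·1602/275=-752/275
back: M1=0−1/4·-752/275=188/275
M: M0=0, M1=188/275, M2=-752/275, M3=1602/275, M4=-1088/275, M5=0
seg 0: a=4, c=M0/2=0, d=(M1−M0)/(6·3)=94/2475, b=Δ0−h0·(2M0+M1)/6=-832/825
seg 1: a=2, c=M1/2=94/275, d=(M2−M1)/(6·3)=-94/495, b=Δ1−h1·(2M1+M2)/6=14/825
seg 2: a=0, c=M2/2=-376/275, d=(M3−M2)/(6·1)=107/75, b=Δ2−h2·(2M2+M3)/6=-2524/825
seg 3: a=-3, c=M3/2=801/275, d=(M4−M3)/(6·3)=-269/495, b=Δ3−h3·(2M3+M4)/6=-1249/825
seg 4: a=4, c=M4/2=-544/275, d=(M5−M4)/(6·3)=544/2475, b=Δ4−h4·(2M4+M5)/6=1064/825
t_q=3/4 → seg 0, τ=3/4; S=4+-832/825·τ+0·τ²+94/2475·τ³=5737/1760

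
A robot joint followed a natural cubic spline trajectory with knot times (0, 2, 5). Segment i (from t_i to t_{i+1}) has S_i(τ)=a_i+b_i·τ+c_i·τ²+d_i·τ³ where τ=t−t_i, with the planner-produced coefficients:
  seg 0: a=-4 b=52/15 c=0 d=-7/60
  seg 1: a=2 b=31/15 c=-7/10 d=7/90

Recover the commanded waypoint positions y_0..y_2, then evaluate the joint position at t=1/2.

y_0 = S_0(0) = a_0 = -4
y_1 = S_1(0) = a_1 = 2
y_2 = S_1(3) = 4
t_q=1/2 is in segment 0 (τ=1/2); S_0(τ)=-73/32

y_0=-4 y_1=2 y_2=4
S(1/2) = -73/32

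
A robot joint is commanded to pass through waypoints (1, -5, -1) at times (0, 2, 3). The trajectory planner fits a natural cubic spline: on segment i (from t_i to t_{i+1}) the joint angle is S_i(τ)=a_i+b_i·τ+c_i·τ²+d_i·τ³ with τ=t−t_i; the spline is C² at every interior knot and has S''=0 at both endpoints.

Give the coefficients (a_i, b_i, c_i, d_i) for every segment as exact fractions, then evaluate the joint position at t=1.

  seg 0: a=1 b=-16/3 c=0 d=7/12
  seg 1: a=-5 b=5/3 c=7/2 d=-7/6
S(1) = -15/4

Δ: Δ0=-3, Δ1=4
row 1: diag=6, rhs=42; c'=1/6, d'=7
back: M1=7
M: M0=0, M1=7, M2=0
seg 0: a=1, c=M0/2=0, d=(M1−M0)/(6·2)=7/12, b=Δ0−h0·(2M0+M1)/6=-16/3
seg 1: a=-5, c=M1/2=7/2, d=(M2−M1)/(6·1)=-7/6, b=Δ1−h1·(2M1+M2)/6=5/3
t_q=1 → seg 0, τ=1; S=1+-16/3·τ+0·τ²+7/12·τ³=-15/4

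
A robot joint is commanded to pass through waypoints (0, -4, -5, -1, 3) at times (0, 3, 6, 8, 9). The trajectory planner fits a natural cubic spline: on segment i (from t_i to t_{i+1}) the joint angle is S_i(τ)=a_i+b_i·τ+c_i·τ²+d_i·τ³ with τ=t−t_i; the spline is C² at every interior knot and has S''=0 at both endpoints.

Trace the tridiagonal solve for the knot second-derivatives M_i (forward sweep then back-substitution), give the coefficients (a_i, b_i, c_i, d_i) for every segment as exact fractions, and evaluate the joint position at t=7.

  seg 0: a=0 b=-451/309 c=0 d=13/927
  seg 1: a=-4 b=-334/309 c=13/103 d=38/927
  seg 2: a=-5 b=242/309 c=51/103 d=35/618
  seg 3: a=-1 b=1064/309 c=86/103 d=-86/309
S(7) = -755/206

Δ: Δ0=-4/3, Δ1=-1/3, Δ2=2, Δ3=4
row 1: diag=12, rhs=6; c'=1/4, d'=1/2
row 2: denom=10−3·1/4=37/4; d'=(14−3·1/2)/(37/4)=50/37
row 3: denom=6−2·8/37=206/37; d'=(12−2·50/37)/(206/37)=172/103
back: M3=172/103
back: M2=50/37−8/37·172/103=102/103
back: M1=1/2−1/4·102/103=26/103
M: M0=0, M1=26/103, M2=102/103, M3=172/103, M4=0
seg 0: a=0, c=M0/2=0, d=(M1−M0)/(6·3)=13/927, b=Δ0−h0·(2M0+M1)/6=-451/309
seg 1: a=-4, c=M1/2=13/103, d=(M2−M1)/(6·3)=38/927, b=Δ1−h1·(2M1+M2)/6=-334/309
seg 2: a=-5, c=M2/2=51/103, d=(M3−M2)/(6·2)=35/618, b=Δ2−h2·(2M2+M3)/6=242/309
seg 3: a=-1, c=M3/2=86/103, d=(M4−M3)/(6·1)=-86/309, b=Δ3−h3·(2M3+M4)/6=1064/309
t_q=7 → seg 2, τ=1; S=-5+242/309·τ+51/103·τ²+35/618·τ³=-755/206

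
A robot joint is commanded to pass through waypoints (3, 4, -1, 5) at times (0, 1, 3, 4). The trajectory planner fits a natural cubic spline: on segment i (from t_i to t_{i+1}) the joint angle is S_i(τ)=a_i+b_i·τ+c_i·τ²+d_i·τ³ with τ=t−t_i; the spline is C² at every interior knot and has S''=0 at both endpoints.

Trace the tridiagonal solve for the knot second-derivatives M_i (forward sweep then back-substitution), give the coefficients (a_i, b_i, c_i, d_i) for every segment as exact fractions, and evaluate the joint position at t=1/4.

  seg 0: a=3 b=35/16 c=0 d=-19/16
  seg 1: a=4 b=-11/8 c=-57/16 d=3/2
  seg 2: a=-1 b=19/8 c=87/16 d=-29/16
S(1/4) = 3613/1024

Δ: Δ0=1, Δ1=-5/2, Δ2=6
row 1: diag=6, rhs=-21; c'=1/3, d'=-7/2
row 2: denom=6−2·1/3=16/3; d'=(51−2·-7/2)/(16/3)=87/8
back: M2=87/8
back: M1=-7/2−1/3·87/8=-57/8
M: M0=0, M1=-57/8, M2=87/8, M3=0
seg 0: a=3, c=M0/2=0, d=(M1−M0)/(6·1)=-19/16, b=Δ0−h0·(2M0+M1)/6=35/16
seg 1: a=4, c=M1/2=-57/16, d=(M2−M1)/(6·2)=3/2, b=Δ1−h1·(2M1+M2)/6=-11/8
seg 2: a=-1, c=M2/2=87/16, d=(M3−M2)/(6·1)=-29/16, b=Δ2−h2·(2M2+M3)/6=19/8
t_q=1/4 → seg 0, τ=1/4; S=3+35/16·τ+0·τ²+-19/16·τ³=3613/1024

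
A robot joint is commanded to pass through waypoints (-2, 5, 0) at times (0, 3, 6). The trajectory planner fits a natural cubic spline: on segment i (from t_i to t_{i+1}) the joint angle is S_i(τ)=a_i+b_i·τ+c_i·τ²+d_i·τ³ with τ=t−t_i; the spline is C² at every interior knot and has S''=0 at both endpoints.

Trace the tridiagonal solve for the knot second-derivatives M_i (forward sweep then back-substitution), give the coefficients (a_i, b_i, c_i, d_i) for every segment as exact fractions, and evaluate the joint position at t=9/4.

  seg 0: a=-2 b=10/3 c=0 d=-1/9
  seg 1: a=5 b=1/3 c=-1 d=1/9
S(9/4) = 271/64

Δ: Δ0=7/3, Δ1=-5/3
row 1: diag=12, rhs=-24; c'=1/4, d'=-2
back: M1=-2
M: M0=0, M1=-2, M2=0
seg 0: a=-2, c=M0/2=0, d=(M1−M0)/(6·3)=-1/9, b=Δ0−h0·(2M0+M1)/6=10/3
seg 1: a=5, c=M1/2=-1, d=(M2−M1)/(6·3)=1/9, b=Δ1−h1·(2M1+M2)/6=1/3
t_q=9/4 → seg 0, τ=9/4; S=-2+10/3·τ+0·τ²+-1/9·τ³=271/64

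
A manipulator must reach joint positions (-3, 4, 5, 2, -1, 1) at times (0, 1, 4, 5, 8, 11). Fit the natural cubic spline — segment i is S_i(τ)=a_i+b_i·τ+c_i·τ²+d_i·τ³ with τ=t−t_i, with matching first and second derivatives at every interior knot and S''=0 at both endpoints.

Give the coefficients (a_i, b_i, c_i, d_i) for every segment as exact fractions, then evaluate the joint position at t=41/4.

  seg 0: a=-3 b=12152/1563 c=0 d=-1211/1563
  seg 1: a=4 b=8519/1563 c=-1211/521 d=967/4689
  seg 2: a=5 b=-4576/1563 c=-244/521 d=619/1563
  seg 3: a=2 b=-4183/1563 c=375/521 d=-755/14067
  seg 4: a=-1 b=302/1563 c=370/1563 d=-370/14067
S(41/4) = 5561/16672

Δ: Δ0=7, Δ1=1/3, Δ2=-3, Δ3=-1, Δ4=2/3
row 1: diag=8, rhs=-40; c'=3/8, d'=-5
row 2: denom=8−3·3/8=55/8; d'=(-20−3·-5)/(55/8)=-8/11
row 3: denom=8−1·8/55=432/55; d'=(12−1·-8/11)/(432/55)=175/108
row 4: denom=12−3·55/144=521/48; d'=(10−3·175/108)/(521/48)=740/1563
back: M4=740/1563
back: M3=175/108−55/144·740/1563=750/521
back: M2=-8/11−8/55·750/521=-488/521
back: M1=-5−3/8·-488/521=-2422/521
M: M0=0, M1=-2422/521, M2=-488/521, M3=750/521, M4=740/1563, M5=0
seg 0: a=-3, c=M0/2=0, d=(M1−M0)/(6·1)=-1211/1563, b=Δ0−h0·(2M0+M1)/6=12152/1563
seg 1: a=4, c=M1/2=-1211/521, d=(M2−M1)/(6·3)=967/4689, b=Δ1−h1·(2M1+M2)/6=8519/1563
seg 2: a=5, c=M2/2=-244/521, d=(M3−M2)/(6·1)=619/1563, b=Δ2−h2·(2M2+M3)/6=-4576/1563
seg 3: a=2, c=M3/2=375/521, d=(M4−M3)/(6·3)=-755/14067, b=Δ3−h3·(2M3+M4)/6=-4183/1563
seg 4: a=-1, c=M4/2=370/1563, d=(M5−M4)/(6·3)=-370/14067, b=Δ4−h4·(2M4+M5)/6=302/1563
t_q=41/4 → seg 4, τ=9/4; S=-1+302/1563·τ+370/1563·τ²+-370/14067·τ³=5561/16672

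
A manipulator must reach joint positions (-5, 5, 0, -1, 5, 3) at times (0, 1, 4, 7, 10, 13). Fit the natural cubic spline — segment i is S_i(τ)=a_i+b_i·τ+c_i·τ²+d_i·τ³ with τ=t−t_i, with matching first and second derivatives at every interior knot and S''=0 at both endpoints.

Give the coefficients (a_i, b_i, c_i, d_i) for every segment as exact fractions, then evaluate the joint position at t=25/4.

Δ: Δ0=10, Δ1=-5/3, Δ2=-1/3, Δ3=2, Δ4=-2/3
row 1: diag=8, rhs=-70; c'=3/8, d'=-35/4
row 2: denom=12−3·3/8=87/8; d'=(8−3·-35/4)/(87/8)=274/87
row 3: denom=12−3·8/29=324/29; d'=(14−3·274/87)/(324/29)=11/27
row 4: denom=12−3·29/108=403/36; d'=(-16−3·11/27)/(403/36)=-20/13
back: M4=-20/13
back: M3=11/27−29/108·-20/13=32/39
back: M2=274/87−8/29·32/39=38/13
back: M1=-35/4−3/8·38/13=-128/13
M: M0=0, M1=-128/13, M2=38/13, M3=32/39, M4=-20/13, M5=0
seg 0: a=-5, c=M0/2=0, d=(M1−M0)/(6·1)=-64/39, b=Δ0−h0·(2M0+M1)/6=454/39
seg 1: a=5, c=M1/2=-64/13, d=(M2−M1)/(6·3)=83/117, b=Δ1−h1·(2M1+M2)/6=262/39
seg 2: a=0, c=M2/2=19/13, d=(M3−M2)/(6·3)=-41/351, b=Δ2−h2·(2M2+M3)/6=-11/3
seg 3: a=-1, c=M3/2=16/39, d=(M4−M3)/(6·3)=-46/351, b=Δ3−h3·(2M3+M4)/6=76/39
seg 4: a=5, c=M4/2=-10/13, d=(M5−M4)/(6·3)=10/117, b=Δ4−h4·(2M4+M5)/6=34/39
t_q=25/4 → seg 2, τ=9/4; S=0+-11/3·τ+19/13·τ²+-41/351·τ³=-1815/832

  seg 0: a=-5 b=454/39 c=0 d=-64/39
  seg 1: a=5 b=262/39 c=-64/13 d=83/117
  seg 2: a=0 b=-11/3 c=19/13 d=-41/351
  seg 3: a=-1 b=76/39 c=16/39 d=-46/351
  seg 4: a=5 b=34/39 c=-10/13 d=10/117
S(25/4) = -1815/832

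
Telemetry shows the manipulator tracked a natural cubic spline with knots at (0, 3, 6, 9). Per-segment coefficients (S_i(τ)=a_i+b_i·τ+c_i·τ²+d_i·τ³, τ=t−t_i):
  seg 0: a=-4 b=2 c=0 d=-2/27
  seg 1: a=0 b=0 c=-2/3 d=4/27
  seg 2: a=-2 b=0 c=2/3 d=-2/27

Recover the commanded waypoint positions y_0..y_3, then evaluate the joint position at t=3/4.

y_0=-4 y_1=0 y_2=-2 y_3=2
S(3/4) = -81/32

y_0 = S_0(0) = a_0 = -4
y_1 = S_1(0) = a_1 = 0
y_2 = S_2(0) = a_2 = -2
y_3 = S_2(3) = 2
t_q=3/4 is in segment 0 (τ=3/4); S_0(τ)=-81/32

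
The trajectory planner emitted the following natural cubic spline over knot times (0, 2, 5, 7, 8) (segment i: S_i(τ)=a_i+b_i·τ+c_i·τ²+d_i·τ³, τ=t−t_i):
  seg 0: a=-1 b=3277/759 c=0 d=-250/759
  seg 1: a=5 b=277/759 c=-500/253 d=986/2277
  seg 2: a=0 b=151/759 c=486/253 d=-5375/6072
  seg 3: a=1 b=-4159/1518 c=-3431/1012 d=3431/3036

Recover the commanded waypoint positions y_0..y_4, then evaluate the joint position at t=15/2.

y_0=-1 y_1=5 y_2=0 y_3=1 y_4=-4
S(15/2) = -8713/8096

y_0 = S_0(0) = a_0 = -1
y_1 = S_1(0) = a_1 = 5
y_2 = S_2(0) = a_2 = 0
y_3 = S_3(0) = a_3 = 1
y_4 = S_3(1) = -4
t_q=15/2 is in segment 3 (τ=1/2); S_3(τ)=-8713/8096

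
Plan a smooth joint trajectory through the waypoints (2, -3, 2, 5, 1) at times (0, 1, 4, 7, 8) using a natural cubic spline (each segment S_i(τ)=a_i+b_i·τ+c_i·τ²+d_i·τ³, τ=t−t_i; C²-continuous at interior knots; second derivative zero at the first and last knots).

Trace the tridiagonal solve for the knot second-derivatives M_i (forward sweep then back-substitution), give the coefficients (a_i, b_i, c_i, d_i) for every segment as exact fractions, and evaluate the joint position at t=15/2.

  seg 0: a=2 b=-3671/624 c=0 d=551/624
  seg 1: a=-3 b=-1009/312 c=551/208 d=-1901/5616
  seg 2: a=2 b=169/48 c=-31/78 d=-829/5616
  seg 3: a=5 b=-889/312 c=-359/208 d=359/624
S(15/2) = 5351/1664

Δ: Δ0=-5, Δ1=5/3, Δ2=1, Δ3=-4
row 1: diag=8, rhs=40; c'=3/8, d'=5
row 2: denom=12−3·3/8=87/8; d'=(-4−3·5)/(87/8)=-152/87
row 3: denom=8−3·8/29=208/29; d'=(-30−3·-152/87)/(208/29)=-359/104
back: M3=-359/104
back: M2=-152/87−8/29·-359/104=-31/39
back: M1=5−3/8·-31/39=551/104
M: M0=0, M1=551/104, M2=-31/39, M3=-359/104, M4=0
seg 0: a=2, c=M0/2=0, d=(M1−M0)/(6·1)=551/624, b=Δ0−h0·(2M0+M1)/6=-3671/624
seg 1: a=-3, c=M1/2=551/208, d=(M2−M1)/(6·3)=-1901/5616, b=Δ1−h1·(2M1+M2)/6=-1009/312
seg 2: a=2, c=M2/2=-31/78, d=(M3−M2)/(6·3)=-829/5616, b=Δ2−h2·(2M2+M3)/6=169/48
seg 3: a=5, c=M3/2=-359/208, d=(M4−M3)/(6·1)=359/624, b=Δ3−h3·(2M3+M4)/6=-889/312
t_q=15/2 → seg 3, τ=1/2; S=5+-889/312·τ+-359/208·τ²+359/624·τ³=5351/1664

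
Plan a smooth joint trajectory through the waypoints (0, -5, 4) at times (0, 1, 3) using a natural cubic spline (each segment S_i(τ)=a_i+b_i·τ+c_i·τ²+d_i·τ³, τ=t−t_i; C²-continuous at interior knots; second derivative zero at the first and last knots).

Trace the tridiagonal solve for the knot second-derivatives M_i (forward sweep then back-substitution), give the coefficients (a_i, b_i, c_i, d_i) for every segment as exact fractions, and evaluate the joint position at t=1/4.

  seg 0: a=0 b=-79/12 c=0 d=19/12
  seg 1: a=-5 b=-11/6 c=19/4 d=-19/24
S(1/4) = -415/256

Δ: Δ0=-5, Δ1=9/2
row 1: diag=6, rhs=57; c'=1/3, d'=19/2
back: M1=19/2
M: M0=0, M1=19/2, M2=0
seg 0: a=0, c=M0/2=0, d=(M1−M0)/(6·1)=19/12, b=Δ0−h0·(2M0+M1)/6=-79/12
seg 1: a=-5, c=M1/2=19/4, d=(M2−M1)/(6·2)=-19/24, b=Δ1−h1·(2M1+M2)/6=-11/6
t_q=1/4 → seg 0, τ=1/4; S=0+-79/12·τ+0·τ²+19/12·τ³=-415/256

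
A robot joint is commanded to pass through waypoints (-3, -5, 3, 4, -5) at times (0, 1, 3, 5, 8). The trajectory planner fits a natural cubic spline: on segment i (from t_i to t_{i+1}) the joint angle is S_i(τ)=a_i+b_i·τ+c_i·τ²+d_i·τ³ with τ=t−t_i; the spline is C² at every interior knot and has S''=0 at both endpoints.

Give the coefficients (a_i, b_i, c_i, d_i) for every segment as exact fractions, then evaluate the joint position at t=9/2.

  seg 0: a=-3 b=-42/13 c=0 d=16/13
  seg 1: a=-5 b=6/13 c=48/13 d=-25/26
  seg 2: a=3 b=48/13 c=-27/13 d=25/104
  seg 3: a=4 b=-45/26 c=-33/52 d=11/156
S(9/2) = 3891/832

Δ: Δ0=-2, Δ1=4, Δ2=1/2, Δ3=-3
row 1: diag=6, rhs=36; c'=1/3, d'=6
row 2: denom=8−2·1/3=22/3; d'=(-21−2·6)/(22/3)=-9/2
row 3: denom=10−2·3/11=104/11; d'=(-21−2·-9/2)/(104/11)=-33/26
back: M3=-33/26
back: M2=-9/2−3/11·-33/26=-54/13
back: M1=6−1/3·-54/13=96/13
M: M0=0, M1=96/13, M2=-54/13, M3=-33/26, M4=0
seg 0: a=-3, c=M0/2=0, d=(M1−M0)/(6·1)=16/13, b=Δ0−h0·(2M0+M1)/6=-42/13
seg 1: a=-5, c=M1/2=48/13, d=(M2−M1)/(6·2)=-25/26, b=Δ1−h1·(2M1+M2)/6=6/13
seg 2: a=3, c=M2/2=-27/13, d=(M3−M2)/(6·2)=25/104, b=Δ2−h2·(2M2+M3)/6=48/13
seg 3: a=4, c=M3/2=-33/52, d=(M4−M3)/(6·3)=11/156, b=Δ3−h3·(2M3+M4)/6=-45/26
t_q=9/2 → seg 2, τ=3/2; S=3+48/13·τ+-27/13·τ²+25/104·τ³=3891/832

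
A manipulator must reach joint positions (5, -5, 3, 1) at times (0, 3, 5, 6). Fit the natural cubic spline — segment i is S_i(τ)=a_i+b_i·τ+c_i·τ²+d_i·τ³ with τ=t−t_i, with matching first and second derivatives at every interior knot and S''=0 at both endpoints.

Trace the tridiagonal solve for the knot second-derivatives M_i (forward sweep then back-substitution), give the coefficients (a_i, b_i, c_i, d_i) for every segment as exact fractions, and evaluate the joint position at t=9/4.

Δ: Δ0=-10/3, Δ1=4, Δ2=-2
row 1: diag=10, rhs=44; c'=1/5, d'=22/5
row 2: denom=6−2·1/5=28/5; d'=(-36−2·22/5)/(28/5)=-8
back: M2=-8
back: M1=22/5−1/5·-8=6
M: M0=0, M1=6, M2=-8, M3=0
seg 0: a=5, c=M0/2=0, d=(M1−M0)/(6·3)=1/3, b=Δ0−h0·(2M0+M1)/6=-19/3
seg 1: a=-5, c=M1/2=3, d=(M2−M1)/(6·2)=-7/6, b=Δ1−h1·(2M1+M2)/6=8/3
seg 2: a=3, c=M2/2=-4, d=(M3−M2)/(6·1)=4/3, b=Δ2−h2·(2M2+M3)/6=2/3
t_q=9/4 → seg 0, τ=9/4; S=5+-19/3·τ+0·τ²+1/3·τ³=-349/64

  seg 0: a=5 b=-19/3 c=0 d=1/3
  seg 1: a=-5 b=8/3 c=3 d=-7/6
  seg 2: a=3 b=2/3 c=-4 d=4/3
S(9/4) = -349/64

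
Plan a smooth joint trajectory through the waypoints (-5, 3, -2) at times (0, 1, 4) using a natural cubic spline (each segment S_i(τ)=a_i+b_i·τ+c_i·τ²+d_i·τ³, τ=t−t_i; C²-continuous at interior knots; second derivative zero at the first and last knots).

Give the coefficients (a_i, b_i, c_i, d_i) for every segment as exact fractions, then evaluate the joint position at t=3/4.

Δ: Δ0=8, Δ1=-5/3
row 1: diag=8, rhs=-58; c'=3/8, d'=-29/4
back: M1=-29/4
M: M0=0, M1=-29/4, M2=0
seg 0: a=-5, c=M0/2=0, d=(M1−M0)/(6·1)=-29/24, b=Δ0−h0·(2M0+M1)/6=221/24
seg 1: a=3, c=M1/2=-29/8, d=(M2−M1)/(6·3)=29/72, b=Δ1−h1·(2M1+M2)/6=67/12
t_q=3/4 → seg 0, τ=3/4; S=-5+221/24·τ+0·τ²+-29/24·τ³=715/512

  seg 0: a=-5 b=221/24 c=0 d=-29/24
  seg 1: a=3 b=67/12 c=-29/8 d=29/72
S(3/4) = 715/512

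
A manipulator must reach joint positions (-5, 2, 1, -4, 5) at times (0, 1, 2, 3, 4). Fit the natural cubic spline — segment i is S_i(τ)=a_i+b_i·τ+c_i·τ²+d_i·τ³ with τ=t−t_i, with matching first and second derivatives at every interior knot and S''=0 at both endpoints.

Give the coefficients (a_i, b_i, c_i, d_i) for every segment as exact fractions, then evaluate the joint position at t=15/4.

  seg 0: a=-5 b=241/28 c=0 d=-45/28
  seg 1: a=2 b=53/14 c=-135/28 d=1/28
  seg 2: a=1 b=-23/4 c=-33/7 d=153/28
  seg 3: a=-4 b=17/14 c=327/28 d=-109/28
S(15/4) = 3293/1792

Δ: Δ0=7, Δ1=-1, Δ2=-5, Δ3=9
row 1: diag=4, rhs=-48; c'=1/4, d'=-12
row 2: denom=4−1·1/4=15/4; d'=(-24−1·-12)/(15/4)=-16/5
row 3: denom=4−1·4/15=56/15; d'=(84−1·-16/5)/(56/15)=327/14
back: M3=327/14
back: M2=-16/5−4/15·327/14=-66/7
back: M1=-12−1/4·-66/7=-135/14
M: M0=0, M1=-135/14, M2=-66/7, M3=327/14, M4=0
seg 0: a=-5, c=M0/2=0, d=(M1−M0)/(6·1)=-45/28, b=Δ0−h0·(2M0+M1)/6=241/28
seg 1: a=2, c=M1/2=-135/28, d=(M2−M1)/(6·1)=1/28, b=Δ1−h1·(2M1+M2)/6=53/14
seg 2: a=1, c=M2/2=-33/7, d=(M3−M2)/(6·1)=153/28, b=Δ2−h2·(2M2+M3)/6=-23/4
seg 3: a=-4, c=M3/2=327/28, d=(M4−M3)/(6·1)=-109/28, b=Δ3−h3·(2M3+M4)/6=17/14
t_q=15/4 → seg 3, τ=3/4; S=-4+17/14·τ+327/28·τ²+-109/28·τ³=3293/1792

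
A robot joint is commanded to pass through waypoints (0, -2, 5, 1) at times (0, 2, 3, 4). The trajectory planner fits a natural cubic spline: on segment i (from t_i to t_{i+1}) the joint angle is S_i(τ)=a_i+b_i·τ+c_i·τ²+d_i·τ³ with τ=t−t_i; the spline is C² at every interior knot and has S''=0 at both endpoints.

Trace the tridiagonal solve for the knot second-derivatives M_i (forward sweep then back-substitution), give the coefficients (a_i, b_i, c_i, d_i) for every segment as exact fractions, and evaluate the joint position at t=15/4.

Δ: Δ0=-1, Δ1=7, Δ2=-4
row 1: diag=6, rhs=48; c'=1/6, d'=8
row 2: denom=4−1·1/6=23/6; d'=(-66−1·8)/(23/6)=-444/23
back: M2=-444/23
back: M1=8−1/6·-444/23=258/23
M: M0=0, M1=258/23, M2=-444/23, M3=0
seg 0: a=0, c=M0/2=0, d=(M1−M0)/(6·2)=43/46, b=Δ0−h0·(2M0+M1)/6=-109/23
seg 1: a=-2, c=M1/2=129/23, d=(M2−M1)/(6·1)=-117/23, b=Δ1−h1·(2M1+M2)/6=149/23
seg 2: a=5, c=M2/2=-222/23, d=(M3−M2)/(6·1)=74/23, b=Δ2−h2·(2M2+M3)/6=56/23
t_q=15/4 → seg 2, τ=3/4; S=5+56/23·τ+-222/23·τ²+74/23·τ³=2027/736

  seg 0: a=0 b=-109/23 c=0 d=43/46
  seg 1: a=-2 b=149/23 c=129/23 d=-117/23
  seg 2: a=5 b=56/23 c=-222/23 d=74/23
S(15/4) = 2027/736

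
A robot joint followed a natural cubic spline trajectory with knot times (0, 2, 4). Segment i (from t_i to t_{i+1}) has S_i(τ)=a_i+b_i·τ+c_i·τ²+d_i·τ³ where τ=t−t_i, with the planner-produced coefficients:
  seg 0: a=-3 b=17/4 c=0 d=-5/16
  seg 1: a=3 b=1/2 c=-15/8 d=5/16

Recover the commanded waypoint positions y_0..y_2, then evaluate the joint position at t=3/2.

y_0=-3 y_1=3 y_2=-1
S(3/2) = 297/128

y_0 = S_0(0) = a_0 = -3
y_1 = S_1(0) = a_1 = 3
y_2 = S_1(2) = -1
t_q=3/2 is in segment 0 (τ=3/2); S_0(τ)=297/128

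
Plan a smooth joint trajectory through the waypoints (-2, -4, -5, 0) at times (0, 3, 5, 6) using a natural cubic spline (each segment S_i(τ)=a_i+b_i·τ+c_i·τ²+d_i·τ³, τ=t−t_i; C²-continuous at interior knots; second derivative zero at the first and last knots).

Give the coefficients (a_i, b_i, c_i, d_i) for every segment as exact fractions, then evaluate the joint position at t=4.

  seg 0: a=-2 b=-11/84 c=0 d=-5/84
  seg 1: a=-4 b=-73/42 c=-15/28 d=97/168
  seg 2: a=-5 b=64/21 c=41/14 d=-41/42
S(4) = -319/56

Δ: Δ0=-2/3, Δ1=-1/2, Δ2=5
row 1: diag=10, rhs=1; c'=1/5, d'=1/10
row 2: denom=6−2·1/5=28/5; d'=(33−2·1/10)/(28/5)=41/7
back: M2=41/7
back: M1=1/10−1/5·41/7=-15/14
M: M0=0, M1=-15/14, M2=41/7, M3=0
seg 0: a=-2, c=M0/2=0, d=(M1−M0)/(6·3)=-5/84, b=Δ0−h0·(2M0+M1)/6=-11/84
seg 1: a=-4, c=M1/2=-15/28, d=(M2−M1)/(6·2)=97/168, b=Δ1−h1·(2M1+M2)/6=-73/42
seg 2: a=-5, c=M2/2=41/14, d=(M3−M2)/(6·1)=-41/42, b=Δ2−h2·(2M2+M3)/6=64/21
t_q=4 → seg 1, τ=1; S=-4+-73/42·τ+-15/28·τ²+97/168·τ³=-319/56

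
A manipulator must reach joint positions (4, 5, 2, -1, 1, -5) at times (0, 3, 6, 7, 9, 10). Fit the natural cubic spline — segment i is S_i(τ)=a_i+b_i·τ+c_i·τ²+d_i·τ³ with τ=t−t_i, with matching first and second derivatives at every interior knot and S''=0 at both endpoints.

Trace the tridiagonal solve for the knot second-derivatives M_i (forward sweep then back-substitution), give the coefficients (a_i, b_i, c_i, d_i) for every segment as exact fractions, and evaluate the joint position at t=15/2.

Δ: Δ0=1/3, Δ1=-1, Δ2=-3, Δ3=1, Δ4=-6
row 1: diag=12, rhs=-8; c'=1/4, d'=-2/3
row 2: denom=8−3·1/4=29/4; d'=(-12−3·-2/3)/(29/4)=-40/29
row 3: denom=6−1·4/29=170/29; d'=(24−1·-40/29)/(170/29)=368/85
row 4: denom=6−2·29/85=452/85; d'=(-42−2·368/85)/(452/85)=-2153/226
back: M4=-2153/226
back: M3=368/85−29/85·-2153/226=1713/226
back: M2=-40/29−4/29·1713/226=-274/113
back: M1=-2/3−1/4·-274/113=-41/678
M: M0=0, M1=-41/678, M2=-274/113, M3=1713/226, M4=-2153/226, M5=0
seg 0: a=4, c=M0/2=0, d=(M1−M0)/(6·3)=-41/12204, b=Δ0−h0·(2M0+M1)/6=493/1356
seg 1: a=5, c=M1/2=-41/1356, d=(M2−M1)/(6·3)=-1603/12204, b=Δ1−h1·(2M1+M2)/6=185/678
seg 2: a=2, c=M2/2=-137/113, d=(M3−M2)/(6·1)=2261/1356, b=Δ2−h2·(2M2+M3)/6=-4685/1356
seg 3: a=-1, c=M3/2=1713/452, d=(M4−M3)/(6·2)=-1933/1356, b=Δ3−h3·(2M3+M4)/6=-595/678
seg 4: a=1, c=M4/2=-2153/452, d=(M5−M4)/(6·1)=2153/1356, b=Δ4−h4·(2M4+M5)/6=-1915/678
t_q=15/2 → seg 3, τ=1/2; S=-1+-595/678·τ+1713/452·τ²+-1933/1356·τ³=-2421/3616

  seg 0: a=4 b=493/1356 c=0 d=-41/12204
  seg 1: a=5 b=185/678 c=-41/1356 d=-1603/12204
  seg 2: a=2 b=-4685/1356 c=-137/113 d=2261/1356
  seg 3: a=-1 b=-595/678 c=1713/452 d=-1933/1356
  seg 4: a=1 b=-1915/678 c=-2153/452 d=2153/1356
S(15/2) = -2421/3616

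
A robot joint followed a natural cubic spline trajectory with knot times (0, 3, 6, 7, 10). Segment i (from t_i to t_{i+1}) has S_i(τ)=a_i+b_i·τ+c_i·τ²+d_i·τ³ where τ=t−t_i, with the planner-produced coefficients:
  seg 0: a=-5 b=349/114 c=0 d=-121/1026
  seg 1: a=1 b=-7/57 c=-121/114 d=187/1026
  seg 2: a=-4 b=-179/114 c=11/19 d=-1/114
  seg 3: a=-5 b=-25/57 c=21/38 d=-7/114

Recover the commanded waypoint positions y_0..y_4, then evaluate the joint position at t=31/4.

y_0=-5 y_1=1 y_2=-4 y_3=-5 y_4=-3
S(31/4) = -12267/2432

y_0 = S_0(0) = a_0 = -5
y_1 = S_1(0) = a_1 = 1
y_2 = S_2(0) = a_2 = -4
y_3 = S_3(0) = a_3 = -5
y_4 = S_3(3) = -3
t_q=31/4 is in segment 3 (τ=3/4); S_3(τ)=-12267/2432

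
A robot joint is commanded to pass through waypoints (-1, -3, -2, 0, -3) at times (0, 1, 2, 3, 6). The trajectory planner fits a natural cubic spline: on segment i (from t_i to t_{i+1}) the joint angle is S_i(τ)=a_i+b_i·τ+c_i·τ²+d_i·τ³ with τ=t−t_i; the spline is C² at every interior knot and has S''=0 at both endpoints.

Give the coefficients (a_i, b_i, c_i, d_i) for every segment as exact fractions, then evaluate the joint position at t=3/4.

  seg 0: a=-1 b=-157/58 c=0 d=41/58
  seg 1: a=-3 b=-17/29 c=123/58 d=-31/58
  seg 2: a=-2 b=119/58 c=15/29 d=-33/58
  seg 3: a=0 b=40/29 c=-69/58 d=23/174
S(3/4) = -10141/3712

Δ: Δ0=-2, Δ1=1, Δ2=2, Δ3=-1
row 1: diag=4, rhs=18; c'=1/4, d'=9/2
row 2: denom=4−1·1/4=15/4; d'=(6−1·9/2)/(15/4)=2/5
row 3: denom=8−1·4/15=116/15; d'=(-18−1·2/5)/(116/15)=-69/29
back: M3=-69/29
back: M2=2/5−4/15·-69/29=30/29
back: M1=9/2−1/4·30/29=123/29
M: M0=0, M1=123/29, M2=30/29, M3=-69/29, M4=0
seg 0: a=-1, c=M0/2=0, d=(M1−M0)/(6·1)=41/58, b=Δ0−h0·(2M0+M1)/6=-157/58
seg 1: a=-3, c=M1/2=123/58, d=(M2−M1)/(6·1)=-31/58, b=Δ1−h1·(2M1+M2)/6=-17/29
seg 2: a=-2, c=M2/2=15/29, d=(M3−M2)/(6·1)=-33/58, b=Δ2−h2·(2M2+M3)/6=119/58
seg 3: a=0, c=M3/2=-69/58, d=(M4−M3)/(6·3)=23/174, b=Δ3−h3·(2M3+M4)/6=40/29
t_q=3/4 → seg 0, τ=3/4; S=-1+-157/58·τ+0·τ²+41/58·τ³=-10141/3712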